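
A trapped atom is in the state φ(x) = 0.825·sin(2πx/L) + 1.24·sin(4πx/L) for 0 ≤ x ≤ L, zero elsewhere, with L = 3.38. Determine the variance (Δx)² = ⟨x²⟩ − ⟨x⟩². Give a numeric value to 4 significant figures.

Compute ⟨x⟩ and ⟨x²⟩ separately, then (Δx)² = ⟨x²⟩ − ⟨x⟩².
On 0 ≤ x ≤ L (j ≠ l): ∫sin²(jπx/L) dx = L/2, ∫sin(jπx/L)·sin(lπx/L) dx = 0; diagonal moments ∫x·sin²(jπx/L) dx = L²/4, ∫x²·sin²(jπx/L) dx = L³·(1/6 − 1/(4j²π²)); cross terms ∫x·sin(jπx/L)·sin(lπx/L) dx = 0 for j + l even and −4jlL²/(π²(j² − l²)²) for j + l odd, ∫x²·sin(jπx/L)·sin(lπx/L) dx = (−1)^(j+l)·4jlL³/(π²(j² − l²)²); higher powers the same way via product-to-sum and parts.
Normalization: ∫|φ|² dx = 3.7488.
⟨x⟩ = 1.6900 and ⟨x²⟩ = 4.2132.
(Δx)² = 4.2132 − (1.6900)² = 1.3571.

1.357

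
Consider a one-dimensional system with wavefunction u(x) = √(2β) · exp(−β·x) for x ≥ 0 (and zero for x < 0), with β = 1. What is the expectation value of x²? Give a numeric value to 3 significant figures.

⟨x²⟩ = ∫ x²·|u|² dx (integrals over the domain).
Every integrand reduces to terms xʲ·e^(−2βx) on [0, ∞); use ∫₀^∞ xʲ·e^(−2βx) dx = j!/(2β)^(j+1).
⟨x²⟩ = 0.50000.

0.500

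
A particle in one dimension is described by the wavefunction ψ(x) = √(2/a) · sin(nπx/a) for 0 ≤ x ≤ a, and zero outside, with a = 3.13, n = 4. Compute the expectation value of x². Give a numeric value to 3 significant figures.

3.23

⟨x²⟩ = ∫ x²·|ψ|² dx (integrals over the domain).
With sin²θ = (1 − cos2θ)/2 on 0 ≤ x ≤ a: ∫sin²(nπx/a) dx = a/2, ∫x·sin²(nπx/a) dx = a²/4, ∫x²·sin²(nπx/a) dx = a³·(1/6 − 1/(4n²π²)); higher powers xᵏ the same way, integrating xᵏ·cos(2nπx/a) by parts.
⟨x²⟩ = 3.2346.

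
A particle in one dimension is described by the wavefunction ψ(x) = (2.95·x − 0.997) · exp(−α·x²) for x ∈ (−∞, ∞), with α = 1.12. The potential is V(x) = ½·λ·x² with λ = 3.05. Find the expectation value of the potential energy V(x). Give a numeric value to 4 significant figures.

⟨V⟩ = ∫ V(x)·|ψ|² dx / ∫|ψ|² dx.
Expand each integrand as polynomial × e^(−2αx²) and use ∫x^(2j)·e^(−2αx²) dx = (2j−1)!!/(4α)^j · √(π/(2α)), odd powers → 0; here √(π/(2α)) = 1.1843.
State is unnormalized: ∫|ψ|² dx = 3.4776, and ∫ψ*·V(x)·ψ dx = 2.7500, so ⟨V⟩ = 2.7500 / 3.4776.
⟨V⟩ = 0.79075.

0.7908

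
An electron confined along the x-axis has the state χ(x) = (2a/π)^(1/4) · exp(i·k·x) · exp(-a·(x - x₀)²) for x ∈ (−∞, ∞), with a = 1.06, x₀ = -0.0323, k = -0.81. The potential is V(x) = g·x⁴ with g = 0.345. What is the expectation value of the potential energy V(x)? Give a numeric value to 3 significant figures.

0.0581

⟨V⟩ = ∫ V(x)·|χ|² dx.
Gaussian moments (u = x − x₀): ∫u^(2j)·e^(−2au²) du = (2j−1)!!/(4a)^j · √(π/(2a)), odd powers integrate to 0; here √(π/(2a)) = 1.2173.
⟨V⟩ = 0.058081.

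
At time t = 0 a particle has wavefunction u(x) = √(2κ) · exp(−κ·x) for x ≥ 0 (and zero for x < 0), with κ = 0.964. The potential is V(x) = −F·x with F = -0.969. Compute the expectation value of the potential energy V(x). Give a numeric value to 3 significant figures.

0.503

⟨V⟩ = ∫ V(x)·|u|² dx.
Every integrand reduces to terms xʲ·e^(−2κx) on [0, ∞); use ∫₀^∞ xʲ·e^(−2κx) dx = j!/(2κ)^(j+1).
⟨V⟩ = 0.50259.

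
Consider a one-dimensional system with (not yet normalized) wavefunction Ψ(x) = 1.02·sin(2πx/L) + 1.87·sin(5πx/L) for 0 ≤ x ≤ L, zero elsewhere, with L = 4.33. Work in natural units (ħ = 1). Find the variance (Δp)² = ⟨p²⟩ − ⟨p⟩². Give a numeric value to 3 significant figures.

10.6

Compute ⟨p⟩ and ⟨p²⟩ separately; (Δp)² = ⟨p²⟩ − ⟨p⟩².
d²/dx² sin(jπx/L) = −(jπ/L)²·sin(jπx/L); on 0 ≤ x ≤ L, ∫sin²(jπx/L) dx = L/2 and ∫sin(jπx/L)·sin(lπx/L) dx = 0 for j ≠ l, so only diagonal terms survive in ∫|Ψ|² and ∫Ψ·Ψ″; ∫Ψ·Ψ′ dx = [Ψ²/2] between the walls = 0.
Normalization: ∫|Ψ|² dx = 9.8233.
⟨p⟩ = 0.0000 and ⟨p²⟩ = 10.625.
(Δp)² = 10.625 − (0.0000)² = 10.625.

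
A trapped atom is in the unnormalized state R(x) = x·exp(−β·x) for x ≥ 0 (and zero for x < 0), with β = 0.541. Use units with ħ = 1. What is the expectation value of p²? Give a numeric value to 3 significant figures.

0.293

p² R = −ħ² d²R/dx²; ⟨p²⟩ = −ħ² ∫ R*·R'' dx / ∫|R|² dx.
Differentiate x·exp(−β·x) with the product rule; every integrand then reduces to terms xʲ·e^(−2βx) on [0, ∞), with ∫₀^∞ xʲ·e^(−2βx) dx = j!/(2β)^(j+1).
State is unnormalized: ∫|R|² dx = 1.5789, and ∫R*·(−ħ² R'') dx = 0.46211, so ⟨p²⟩ = 0.46211 / 1.5789.
⟨p²⟩ = 0.29268.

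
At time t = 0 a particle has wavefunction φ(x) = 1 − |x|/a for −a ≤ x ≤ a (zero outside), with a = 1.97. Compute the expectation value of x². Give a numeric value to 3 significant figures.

0.388

⟨x²⟩ = ∫ x²·|φ|² dx / ∫|φ|² dx (integrals over the domain).
φ is even, so ∫ over [−a, a] = 2∫₀ᵃ with φ = 1 − x/a there: ∫₀ᵃ (1 − x/a)² dx = a/3, ∫₀ᵃ x²(1 − x/a)² dx = a³/30, ∫₀ᵃ x⁴(1 − x/a)² dx = a⁵/105.
State is unnormalized: ∫|φ|² dx = 1.3133, and ∫φ*·x²·φ dx = 0.50969, so ⟨x²⟩ = 0.50969 / 1.3133.
⟨x²⟩ = 0.38809.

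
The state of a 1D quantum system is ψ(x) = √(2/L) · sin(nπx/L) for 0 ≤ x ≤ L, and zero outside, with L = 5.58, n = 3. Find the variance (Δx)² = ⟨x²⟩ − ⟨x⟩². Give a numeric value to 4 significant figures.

2.419

Compute ⟨x⟩ and ⟨x²⟩ separately, then (Δx)² = ⟨x²⟩ − ⟨x⟩².
With sin²θ = (1 − cos2θ)/2 on 0 ≤ x ≤ L: ∫sin²(nπx/L) dx = L/2, ∫x·sin²(nπx/L) dx = L²/4, ∫x²·sin²(nπx/L) dx = L³·(1/6 − 1/(4n²π²)); higher powers xᵏ the same way, integrating xᵏ·cos(2nπx/L) by parts.
⟨x⟩ = 2.7900 and ⟨x²⟩ = 10.204.
(Δx)² = 10.204 − (2.7900)² = 2.4194.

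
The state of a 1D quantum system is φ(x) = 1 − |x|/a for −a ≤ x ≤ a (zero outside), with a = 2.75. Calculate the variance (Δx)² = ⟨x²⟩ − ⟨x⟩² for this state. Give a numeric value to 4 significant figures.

Compute ⟨x⟩ and ⟨x²⟩ separately, then (Δx)² = ⟨x²⟩ − ⟨x⟩².
φ is even, so ∫ over [−a, a] = 2∫₀ᵃ with φ = 1 − x/a there: ∫₀ᵃ (1 − x/a)² dx = a/3, ∫₀ᵃ x²(1 − x/a)² dx = a³/30, ∫₀ᵃ x⁴(1 − x/a)² dx = a⁵/105.
Normalization: ∫|φ|² dx = 1.8333.
⟨x⟩ = 0.0000 and ⟨x²⟩ = 0.75625.
(Δx)² = 0.75625 − (0.0000)² = 0.75625.

0.7563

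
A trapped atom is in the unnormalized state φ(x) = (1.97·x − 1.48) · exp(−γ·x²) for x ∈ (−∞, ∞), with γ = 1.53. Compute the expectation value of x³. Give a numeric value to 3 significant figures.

⟨x³⟩ = ∫ x³·|φ|² dx / ∫|φ|² dx (integrals over the domain).
Expand each integrand as polynomial × e^(−2γx²) and use ∫x^(2j)·e^(−2γx²) dx = (2j−1)!!/(4γ)^j · √(π/(2γ)), odd powers → 0; here √(π/(2γ)) = 1.0132.
State is unnormalized: ∫|φ|² dx = 2.8619, and ∫φ*·x³·φ dx = -0.47325, so ⟨x³⟩ = -0.47325 / 2.8619.
⟨x³⟩ = -0.16536.

-0.165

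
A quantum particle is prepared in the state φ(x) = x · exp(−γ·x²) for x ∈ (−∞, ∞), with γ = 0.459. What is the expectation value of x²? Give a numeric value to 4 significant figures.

⟨x²⟩ = ∫ x²·|φ|² dx / ∫|φ|² dx (integrals over the domain).
Expand each integrand as polynomial × e^(−2γx²) and use ∫x^(2j)·e^(−2γx²) dx = (2j−1)!!/(4γ)^j · √(π/(2γ)), odd powers → 0; here √(π/(2γ)) = 1.8499.
State is unnormalized: ∫|φ|² dx = 1.0076, and ∫φ*·x²·φ dx = 1.6464, so ⟨x²⟩ = 1.6464 / 1.0076.
⟨x²⟩ = 1.6340.

1.634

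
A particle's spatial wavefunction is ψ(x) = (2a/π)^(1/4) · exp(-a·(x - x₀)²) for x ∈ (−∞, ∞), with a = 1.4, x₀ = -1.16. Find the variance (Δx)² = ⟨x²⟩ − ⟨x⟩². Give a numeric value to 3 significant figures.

0.179

Compute ⟨x⟩ and ⟨x²⟩ separately, then (Δx)² = ⟨x²⟩ − ⟨x⟩².
Gaussian moments (u = x − x₀): ∫u^(2j)·e^(−2au²) du = (2j−1)!!/(4a)^j · √(π/(2a)), odd powers integrate to 0; here √(π/(2a)) = 1.0592.
⟨x⟩ = -1.1600 and ⟨x²⟩ = 1.5242.
(Δx)² = 1.5242 − (-1.1600)² = 0.17857.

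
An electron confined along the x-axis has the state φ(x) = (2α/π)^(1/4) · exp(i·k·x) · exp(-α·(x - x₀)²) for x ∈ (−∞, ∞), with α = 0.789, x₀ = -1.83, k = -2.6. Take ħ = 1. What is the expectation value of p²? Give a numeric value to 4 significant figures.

7.549

p² φ = −ħ² d²φ/dx²; ⟨p²⟩ = −ħ² ∫ φ*·φ'' dx.
Gaussian moments (u = x − x₀): ∫u^(2j)·e^(−2αu²) du = (2j−1)!!/(4α)^j · √(π/(2α)), odd powers integrate to 0; here √(π/(2α)) = 1.4110. Derivatives: φ′ = (ik − 2αu)·φ, φ″ = ((ik − 2αu)² − 2α)·φ; the odd-in-u pieces drop out.
⟨p²⟩ = 7.5490.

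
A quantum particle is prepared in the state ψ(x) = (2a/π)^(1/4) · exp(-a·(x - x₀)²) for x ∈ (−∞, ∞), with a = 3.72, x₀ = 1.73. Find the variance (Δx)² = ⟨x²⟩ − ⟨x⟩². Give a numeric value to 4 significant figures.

Compute ⟨x⟩ and ⟨x²⟩ separately, then (Δx)² = ⟨x²⟩ − ⟨x⟩².
Gaussian moments (u = x − x₀): ∫u^(2j)·e^(−2au²) du = (2j−1)!!/(4a)^j · √(π/(2a)), odd powers integrate to 0; here √(π/(2a)) = 0.64981.
⟨x⟩ = 1.7300 and ⟨x²⟩ = 3.0601.
(Δx)² = 3.0601 − (1.7300)² = 0.067204.

0.06720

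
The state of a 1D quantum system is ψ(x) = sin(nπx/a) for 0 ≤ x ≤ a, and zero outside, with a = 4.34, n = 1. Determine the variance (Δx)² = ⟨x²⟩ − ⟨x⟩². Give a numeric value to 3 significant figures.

0.615

Compute ⟨x⟩ and ⟨x²⟩ separately, then (Δx)² = ⟨x²⟩ − ⟨x⟩².
With sin²θ = (1 − cos2θ)/2 on 0 ≤ x ≤ a: ∫sin²(nπx/a) dx = a/2, ∫x·sin²(nπx/a) dx = a²/4, ∫x²·sin²(nπx/a) dx = a³·(1/6 − 1/(4n²π²)); higher powers xᵏ the same way, integrating xᵏ·cos(2nπx/a) by parts.
Normalization: ∫|ψ|² dx = 2.1700.
⟨x⟩ = 2.1700 and ⟨x²⟩ = 5.3243.
(Δx)² = 5.3243 − (2.1700)² = 0.61541.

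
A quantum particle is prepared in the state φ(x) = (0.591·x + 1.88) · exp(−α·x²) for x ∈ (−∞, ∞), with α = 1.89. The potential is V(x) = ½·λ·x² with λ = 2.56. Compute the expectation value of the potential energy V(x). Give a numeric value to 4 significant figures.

⟨V⟩ = ∫ V(x)·|φ|² dx / ∫|φ|² dx.
Expand each integrand as polynomial × e^(−2αx²) and use ∫x^(2j)·e^(−2αx²) dx = (2j−1)!!/(4α)^j · √(π/(2α)), odd powers → 0; here √(π/(2α)) = 0.91165.
State is unnormalized: ∫|φ|² dx = 3.2643, and ∫φ*·V(x)·φ dx = 0.56694, so ⟨V⟩ = 0.56694 / 3.2643.
⟨V⟩ = 0.17368.

0.1737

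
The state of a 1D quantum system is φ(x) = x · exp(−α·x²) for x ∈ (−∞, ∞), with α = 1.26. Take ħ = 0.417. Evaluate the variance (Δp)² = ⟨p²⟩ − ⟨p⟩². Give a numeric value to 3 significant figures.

Compute ⟨p⟩ and ⟨p²⟩ separately; (Δp)² = ⟨p²⟩ − ⟨p⟩².
Expand each integrand as polynomial × e^(−2αx²) and use ∫x^(2j)·e^(−2αx²) dx = (2j−1)!!/(4α)^j · √(π/(2α)), odd powers → 0; here √(π/(2α)) = 1.1165. Differentiate with the product rule, d/dx e^(−αx²) = −2αx·e^(−αx²).
Normalization: ∫|φ|² dx = 0.22154.
⟨p⟩ = 0.0000 and ⟨p²⟩ = 0.65730.
(Δp)² = 0.65730 − (0.0000)² = 0.65730.

0.657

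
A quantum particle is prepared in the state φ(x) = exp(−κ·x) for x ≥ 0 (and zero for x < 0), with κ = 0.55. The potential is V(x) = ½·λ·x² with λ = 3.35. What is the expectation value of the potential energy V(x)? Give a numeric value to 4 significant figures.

2.769

⟨V⟩ = ∫ V(x)·|φ|² dx / ∫|φ|² dx.
Every integrand reduces to terms xʲ·e^(−2κx) on [0, ∞); use ∫₀^∞ xʲ·e^(−2κx) dx = j!/(2κ)^(j+1).
State is unnormalized: ∫|φ|² dx = 0.90909, and ∫φ*·V(x)·φ dx = 2.5169, so ⟨V⟩ = 2.5169 / 0.90909.
⟨V⟩ = 2.7686.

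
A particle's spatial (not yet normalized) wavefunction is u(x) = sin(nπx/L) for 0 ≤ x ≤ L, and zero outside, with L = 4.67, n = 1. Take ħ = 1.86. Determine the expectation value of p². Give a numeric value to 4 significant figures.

p² u = −ħ² d²u/dx²; ⟨p²⟩ = −ħ² ∫ u*·u'' dx / ∫|u|² dx.
d/dx sin(nπx/L) = (nπ/L)·cos(nπx/L) and d²/dx² sin(nπx/L) = −(nπ/L)²·sin(nπx/L); on 0 ≤ x ≤ L, ∫sin²(nπx/L) dx = L/2 and ∫sin(nπx/L)·cos(nπx/L) dx = 0.
State is unnormalized: ∫|u|² dx = 2.3350, and ∫u*·(−ħ² u'') dx = 3.6558, so ⟨p²⟩ = 3.6558 / 2.3350.
⟨p²⟩ = 1.5656.

1.566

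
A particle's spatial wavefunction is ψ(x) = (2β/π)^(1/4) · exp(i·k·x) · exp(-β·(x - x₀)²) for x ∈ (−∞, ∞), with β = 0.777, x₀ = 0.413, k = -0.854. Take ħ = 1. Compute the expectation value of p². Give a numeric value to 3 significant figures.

1.51

p² ψ = −ħ² d²ψ/dx²; ⟨p²⟩ = −ħ² ∫ ψ*·ψ'' dx.
Gaussian moments (u = x − x₀): ∫u^(2j)·e^(−2βu²) du = (2j−1)!!/(4β)^j · √(π/(2β)), odd powers integrate to 0; here √(π/(2β)) = 1.4218. Derivatives: ψ′ = (ik − 2βu)·ψ, ψ″ = ((ik − 2βu)² − 2β)·ψ; the odd-in-u pieces drop out.
⟨p²⟩ = 1.5063.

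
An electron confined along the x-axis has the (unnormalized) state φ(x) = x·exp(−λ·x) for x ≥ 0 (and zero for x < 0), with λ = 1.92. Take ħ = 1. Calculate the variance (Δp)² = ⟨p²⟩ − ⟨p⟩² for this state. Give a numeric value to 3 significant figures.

3.69

Compute ⟨p⟩ and ⟨p²⟩ separately; (Δp)² = ⟨p²⟩ − ⟨p⟩².
Differentiate x·exp(−λ·x) with the product rule; every integrand then reduces to terms xʲ·e^(−2λx) on [0, ∞), with ∫₀^∞ xʲ·e^(−2λx) dx = j!/(2λ)^(j+1).
Normalization: ∫|φ|² dx = 0.035321.
⟨p⟩ = 0.0000 and ⟨p²⟩ = 3.6864.
(Δp)² = 3.6864 − (0.0000)² = 3.6864.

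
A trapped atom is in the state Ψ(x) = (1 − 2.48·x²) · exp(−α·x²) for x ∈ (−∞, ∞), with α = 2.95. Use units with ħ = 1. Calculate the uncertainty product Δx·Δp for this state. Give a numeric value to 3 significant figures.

Δx = √(⟨x²⟩−⟨x⟩²), Δp = √(⟨p²⟩−⟨p⟩²).
Expand each integrand as polynomial × e^(−2αx²) and use ∫x^(2j)·e^(−2αx²) dx = (2j−1)!!/(4α)^j · √(π/(2α)), odd powers → 0; here √(π/(2α)) = 0.72971. Differentiate with the product rule, d/dx e^(−αx²) = −2αx·e^(−αx²).
Normalization: ∫|Ψ|² dx = 0.51968.
⟨x⟩ = 0.0000, ⟨x²⟩ = 0.047783 ⇒ Δx = 0.21859.
⟨p⟩ = 0.0000, ⟨p²⟩ = 7.1642 ⇒ Δp = 2.6766.
Δx·Δp = 0.58509.

0.585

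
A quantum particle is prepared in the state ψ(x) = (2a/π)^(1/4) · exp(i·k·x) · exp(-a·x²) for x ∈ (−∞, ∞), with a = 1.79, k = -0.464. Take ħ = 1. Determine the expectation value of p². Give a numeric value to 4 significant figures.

p² ψ = −ħ² d²ψ/dx²; ⟨p²⟩ = −ħ² ∫ ψ*·ψ'' dx.
Gaussian moments: ∫x^(2j)·e^(−2ax²) dx = (2j−1)!!/(4a)^j · √(π/(2a)), odd powers integrate to 0; here √(π/(2a)) = 0.93677. Derivatives: ψ′ = (ik − 2ax)·ψ, ψ″ = ((ik − 2ax)² − 2a)·ψ; the odd-in-x pieces drop out.
⟨p²⟩ = 2.0053.

2.005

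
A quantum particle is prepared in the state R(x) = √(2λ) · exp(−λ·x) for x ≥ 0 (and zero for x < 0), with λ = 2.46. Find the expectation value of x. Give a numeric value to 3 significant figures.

0.203

⟨x⟩ = ∫ x·|R|² dx (integrals over the domain).
Every integrand reduces to terms xʲ·e^(−2λx) on [0, ∞); use ∫₀^∞ xʲ·e^(−2λx) dx = j!/(2λ)^(j+1).
⟨x⟩ = 0.20325.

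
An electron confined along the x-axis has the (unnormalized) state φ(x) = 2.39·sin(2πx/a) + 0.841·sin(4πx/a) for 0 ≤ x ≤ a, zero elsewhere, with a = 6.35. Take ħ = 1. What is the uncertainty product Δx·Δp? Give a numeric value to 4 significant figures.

2.291

Δx = √(⟨x²⟩−⟨x⟩²), Δp = √(⟨p²⟩−⟨p⟩²).
On 0 ≤ x ≤ a (j ≠ l): ∫sin²(jπx/a) dx = a/2, ∫sin(jπx/a)·sin(lπx/a) dx = 0; diagonal moments ∫x·sin²(jπx/a) dx = a²/4, ∫x²·sin²(jπx/a) dx = a³·(1/6 − 1/(4j²π²)); cross terms ∫x·sin(jπx/a)·sin(lπx/a) dx = 0 for j + l even and −4jla²/(π²(j² − l²)²) for j + l odd, ∫x²·sin(jπx/a)·sin(lπx/a) dx = (−1)^(j+l)·4jla³/(π²(j² − l²)²); higher powers the same way via product-to-sum and parts. d²/dx² sin(jπx/a) = −(jπ/a)²·sin(jπx/a); on 0 ≤ x ≤ a, ∫sin²(jπx/a) dx = a/2 and ∫sin(jπx/a)·sin(lπx/a) dx = 0 for j ≠ l, so only diagonal terms survive in ∫|φ|² and ∫φ·φ″; ∫φ·φ′ dx = [φ²/2] between the walls = 0.
Normalization: ∫|φ|² dx = 20.382.
⟨x⟩ = 3.1750, ⟨x²⟩ = 14.109 ⇒ Δx = 2.0072.
⟨p⟩ = 0.0000, ⟨p²⟩ = 1.3027 ⇒ Δp = 1.1414.
Δx·Δp = 2.2909.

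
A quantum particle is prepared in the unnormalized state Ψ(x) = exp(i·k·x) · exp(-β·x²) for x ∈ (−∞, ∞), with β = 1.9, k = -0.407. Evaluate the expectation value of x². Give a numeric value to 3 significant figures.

⟨x²⟩ = ∫ x²·|Ψ|² dx / ∫|Ψ|² dx (integrals over the domain).
Gaussian moments: ∫x^(2j)·e^(−2βx²) dx = (2j−1)!!/(4β)^j · √(π/(2β)), odd powers integrate to 0; here √(π/(2β)) = 0.90925.
State is unnormalized: ∫|Ψ|² dx = 0.90925, and ∫Ψ*·x²·Ψ dx = 0.11964, so ⟨x²⟩ = 0.11964 / 0.90925.
⟨x²⟩ = 0.13158.

0.132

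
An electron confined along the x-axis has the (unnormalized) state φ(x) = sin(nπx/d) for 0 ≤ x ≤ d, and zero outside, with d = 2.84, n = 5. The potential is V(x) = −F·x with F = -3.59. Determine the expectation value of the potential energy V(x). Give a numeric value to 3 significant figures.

⟨V⟩ = ∫ V(x)·|φ|² dx / ∫|φ|² dx.
With sin²θ = (1 − cos2θ)/2 on 0 ≤ x ≤ d: ∫sin²(nπx/d) dx = d/2, ∫x·sin²(nπx/d) dx = d²/4, ∫x²·sin²(nπx/d) dx = d³·(1/6 − 1/(4n²π²)); higher powers xᵏ the same way, integrating xᵏ·cos(2nπx/d) by parts.
State is unnormalized: ∫|φ|² dx = 1.4200, and ∫φ*·V(x)·φ dx = 7.2389, so ⟨V⟩ = 7.2389 / 1.4200.
⟨V⟩ = 5.0978.

5.10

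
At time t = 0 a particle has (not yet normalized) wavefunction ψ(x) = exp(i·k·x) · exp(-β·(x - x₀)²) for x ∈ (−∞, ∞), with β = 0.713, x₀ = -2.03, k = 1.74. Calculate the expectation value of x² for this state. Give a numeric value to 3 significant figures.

4.47

⟨x²⟩ = ∫ x²·|ψ|² dx / ∫|ψ|² dx (integrals over the domain).
Gaussian moments (u = x − x₀): ∫u^(2j)·e^(−2βu²) du = (2j−1)!!/(4β)^j · √(π/(2β)), odd powers integrate to 0; here √(π/(2β)) = 1.4843.
State is unnormalized: ∫|ψ|² dx = 1.4843, and ∫ψ*·x²·ψ dx = 6.6370, so ⟨x²⟩ = 6.6370 / 1.4843.
⟨x²⟩ = 4.4715.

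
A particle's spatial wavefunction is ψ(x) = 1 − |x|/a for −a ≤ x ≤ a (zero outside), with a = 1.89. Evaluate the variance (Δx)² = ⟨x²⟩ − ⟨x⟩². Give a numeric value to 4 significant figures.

0.3572

Compute ⟨x⟩ and ⟨x²⟩ separately, then (Δx)² = ⟨x²⟩ − ⟨x⟩².
ψ is even, so ∫ over [−a, a] = 2∫₀ᵃ with ψ = 1 − x/a there: ∫₀ᵃ (1 − x/a)² dx = a/3, ∫₀ᵃ x²(1 − x/a)² dx = a³/30, ∫₀ᵃ x⁴(1 − x/a)² dx = a⁵/105.
Normalization: ∫|ψ|² dx = 1.2600.
⟨x⟩ = 0.0000 and ⟨x²⟩ = 0.35721.
(Δx)² = 0.35721 − (0.0000)² = 0.35721.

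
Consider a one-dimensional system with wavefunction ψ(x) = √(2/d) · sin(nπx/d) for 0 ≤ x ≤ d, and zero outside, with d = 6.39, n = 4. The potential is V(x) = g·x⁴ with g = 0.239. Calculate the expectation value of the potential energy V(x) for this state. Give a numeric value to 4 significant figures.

⟨V⟩ = ∫ V(x)·|ψ|² dx.
With sin²θ = (1 − cos2θ)/2 on 0 ≤ x ≤ d: ∫sin²(nπx/d) dx = d/2, ∫x·sin²(nπx/d) dx = d²/4, ∫x²·sin²(nπx/d) dx = d³·(1/6 − 1/(4n²π²)); higher powers xᵏ the same way, integrating xᵏ·cos(2nπx/d) by parts.
⟨V⟩ = 77.196.

77.20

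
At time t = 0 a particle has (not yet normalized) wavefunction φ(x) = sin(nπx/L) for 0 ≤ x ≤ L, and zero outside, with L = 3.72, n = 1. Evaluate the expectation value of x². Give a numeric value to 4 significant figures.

3.912

⟨x²⟩ = ∫ x²·|φ|² dx / ∫|φ|² dx (integrals over the domain).
With sin²θ = (1 − cos2θ)/2 on 0 ≤ x ≤ L: ∫sin²(nπx/L) dx = L/2, ∫x·sin²(nπx/L) dx = L²/4, ∫x²·sin²(nπx/L) dx = L³·(1/6 − 1/(4n²π²)); higher powers xᵏ the same way, integrating xᵏ·cos(2nπx/L) by parts.
State is unnormalized: ∫|φ|² dx = 1.8600, and ∫φ*·x²·φ dx = 7.2758, so ⟨x²⟩ = 7.2758 / 1.8600.
⟨x²⟩ = 3.9117.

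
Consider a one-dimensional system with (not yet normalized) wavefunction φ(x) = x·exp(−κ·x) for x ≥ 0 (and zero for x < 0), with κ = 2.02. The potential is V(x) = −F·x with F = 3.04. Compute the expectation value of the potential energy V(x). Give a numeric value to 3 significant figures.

⟨V⟩ = ∫ V(x)·|φ|² dx / ∫|φ|² dx.
Every integrand reduces to terms xʲ·e^(−2κx) on [0, ∞); use ∫₀^∞ xʲ·e^(−2κx) dx = j!/(2κ)^(j+1).
State is unnormalized: ∫|φ|² dx = 0.030331, and ∫φ*·V(x)·φ dx = -0.068470, so ⟨V⟩ = -0.068470 / 0.030331.
⟨V⟩ = -2.2574.

-2.26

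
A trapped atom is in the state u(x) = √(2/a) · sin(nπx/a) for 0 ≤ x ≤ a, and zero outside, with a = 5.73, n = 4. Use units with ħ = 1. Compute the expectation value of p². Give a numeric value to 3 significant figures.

4.81

p² u = −ħ² d²u/dx²; ⟨p²⟩ = −ħ² ∫ u*·u'' dx.
d/dx sin(nπx/a) = (nπ/a)·cos(nπx/a) and d²/dx² sin(nπx/a) = −(nπ/a)²·sin(nπx/a); on 0 ≤ x ≤ a, ∫sin²(nπx/a) dx = a/2 and ∫sin(nπx/a)·cos(nπx/a) dx = 0.
⟨p²⟩ = 4.8096.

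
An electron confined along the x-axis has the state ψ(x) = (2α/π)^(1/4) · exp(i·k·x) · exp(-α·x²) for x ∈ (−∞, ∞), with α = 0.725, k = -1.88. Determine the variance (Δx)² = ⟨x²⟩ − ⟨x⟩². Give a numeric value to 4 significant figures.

0.3448

Compute ⟨x⟩ and ⟨x²⟩ separately, then (Δx)² = ⟨x²⟩ − ⟨x⟩².
Gaussian moments: ∫x^(2j)·e^(−2αx²) dx = (2j−1)!!/(4α)^j · √(π/(2α)), odd powers integrate to 0; here √(π/(2α)) = 1.4719.
⟨x⟩ = 0.0000 and ⟨x²⟩ = 0.34483.
(Δx)² = 0.34483 − (0.0000)² = 0.34483.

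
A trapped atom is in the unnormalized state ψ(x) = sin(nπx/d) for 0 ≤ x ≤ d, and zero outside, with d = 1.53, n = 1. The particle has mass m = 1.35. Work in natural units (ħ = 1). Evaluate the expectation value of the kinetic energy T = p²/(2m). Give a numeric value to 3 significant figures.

1.56

T = −(ħ²/2m) d²/dx², so ⟨T⟩ = −(ħ²/2m) ∫ ψ*·ψ'' dx / ∫|ψ|² dx; with m = 1.35.
d/dx sin(nπx/d) = (nπ/d)·cos(nπx/d) and d²/dx² sin(nπx/d) = −(nπ/d)²·sin(nπx/d); on 0 ≤ x ≤ d, ∫sin²(nπx/d) dx = d/2 and ∫sin(nπx/d)·cos(nπx/d) dx = 0.
State is unnormalized: ∫|ψ|² dx = 0.76500, and ∫ψ*·(−ħ²/2m · ψ'') dx = 1.1946, so ⟨T⟩ = 1.1946 / 0.76500.
⟨T⟩ = 1.5615.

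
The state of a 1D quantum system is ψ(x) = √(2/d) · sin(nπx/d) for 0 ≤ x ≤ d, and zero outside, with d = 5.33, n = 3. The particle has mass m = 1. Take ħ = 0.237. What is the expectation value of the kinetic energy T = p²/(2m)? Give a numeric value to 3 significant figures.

0.0878

T = −(ħ²/2m) d²/dx², so ⟨T⟩ = −(ħ²/2m) ∫ ψ*·ψ'' dx; with m = 1.
d/dx sin(nπx/d) = (nπ/d)·cos(nπx/d) and d²/dx² sin(nπx/d) = −(nπ/d)²·sin(nπx/d); on 0 ≤ x ≤ d, ∫sin²(nπx/d) dx = d/2 and ∫sin(nπx/d)·cos(nπx/d) dx = 0.
⟨T⟩ = 0.087812.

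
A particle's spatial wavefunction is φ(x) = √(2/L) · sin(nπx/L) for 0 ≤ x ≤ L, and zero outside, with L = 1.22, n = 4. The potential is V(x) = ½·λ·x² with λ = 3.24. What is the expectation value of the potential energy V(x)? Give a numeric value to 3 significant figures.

⟨V⟩ = ∫ V(x)·|φ|² dx.
With sin²θ = (1 − cos2θ)/2 on 0 ≤ x ≤ L: ∫sin²(nπx/L) dx = L/2, ∫x·sin²(nπx/L) dx = L²/4, ∫x²·sin²(nπx/L) dx = L³·(1/6 − 1/(4n²π²)); higher powers xᵏ the same way, integrating xᵏ·cos(2nπx/L) by parts.
⟨V⟩ = 0.79610.

0.796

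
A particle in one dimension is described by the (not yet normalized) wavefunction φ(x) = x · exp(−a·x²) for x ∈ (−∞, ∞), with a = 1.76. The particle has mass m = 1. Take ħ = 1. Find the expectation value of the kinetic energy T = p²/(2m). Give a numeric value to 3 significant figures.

2.64

T = −(ħ²/2m) d²/dx², so ⟨T⟩ = −(ħ²/2m) ∫ φ*·φ'' dx / ∫|φ|² dx; with m = 1.
Expand each integrand as polynomial × e^(−2ax²) and use ∫x^(2j)·e^(−2ax²) dx = (2j−1)!!/(4a)^j · √(π/(2a)), odd powers → 0; here √(π/(2a)) = 0.94472. Differentiate with the product rule, d/dx e^(−ax²) = −2ax·e^(−ax²).
State is unnormalized: ∫|φ|² dx = 0.13419, and ∫φ*·(−ħ²/2m · φ'') dx = 0.35427, so ⟨T⟩ = 0.35427 / 0.13419.
⟨T⟩ = 2.6400.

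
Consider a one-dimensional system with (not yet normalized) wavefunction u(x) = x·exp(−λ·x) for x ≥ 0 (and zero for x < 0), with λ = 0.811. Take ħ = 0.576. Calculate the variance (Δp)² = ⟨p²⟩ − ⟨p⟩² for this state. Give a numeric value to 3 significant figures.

Compute ⟨p⟩ and ⟨p²⟩ separately; (Δp)² = ⟨p²⟩ − ⟨p⟩².
Differentiate x·exp(−λ·x) with the product rule; every integrand then reduces to terms xʲ·e^(−2λx) on [0, ∞), with ∫₀^∞ xʲ·e^(−2λx) dx = j!/(2λ)^(j+1).
Normalization: ∫|u|² dx = 0.46868.
⟨p⟩ = 0.0000 and ⟨p²⟩ = 0.21822.
(Δp)² = 0.21822 − (0.0000)² = 0.21822.

0.218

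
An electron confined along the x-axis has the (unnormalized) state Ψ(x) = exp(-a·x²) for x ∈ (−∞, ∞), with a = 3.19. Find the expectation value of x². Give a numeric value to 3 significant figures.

0.0784

⟨x²⟩ = ∫ x²·|Ψ|² dx / ∫|Ψ|² dx (integrals over the domain).
Gaussian moments: ∫x^(2j)·e^(−2ax²) dx = (2j−1)!!/(4a)^j · √(π/(2a)), odd powers integrate to 0; here √(π/(2a)) = 0.70172.
State is unnormalized: ∫|Ψ|² dx = 0.70172, and ∫Ψ*·x²·Ψ dx = 0.054994, so ⟨x²⟩ = 0.054994 / 0.70172.
⟨x²⟩ = 0.078370.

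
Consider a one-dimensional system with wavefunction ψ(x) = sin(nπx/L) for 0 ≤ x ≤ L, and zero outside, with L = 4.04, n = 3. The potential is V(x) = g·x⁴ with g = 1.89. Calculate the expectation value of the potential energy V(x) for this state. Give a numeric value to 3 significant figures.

⟨V⟩ = ∫ V(x)·|ψ|² dx / ∫|ψ|² dx.
With sin²θ = (1 − cos2θ)/2 on 0 ≤ x ≤ L: ∫sin²(nπx/L) dx = L/2, ∫x·sin²(nπx/L) dx = L²/4, ∫x²·sin²(nπx/L) dx = L³·(1/6 − 1/(4n²π²)); higher powers xᵏ the same way, integrating xᵏ·cos(2nπx/L) by parts.
State is unnormalized: ∫|ψ|² dx = 2.0200, and ∫ψ*·V(x)·ψ dx = 192.15, so ⟨V⟩ = 192.15 / 2.0200.
⟨V⟩ = 95.125.

95.1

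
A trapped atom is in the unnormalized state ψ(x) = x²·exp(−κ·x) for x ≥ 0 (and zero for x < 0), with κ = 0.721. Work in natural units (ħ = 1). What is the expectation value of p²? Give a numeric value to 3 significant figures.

p² ψ = −ħ² d²ψ/dx²; ⟨p²⟩ = −ħ² ∫ ψ*·ψ'' dx / ∫|ψ|² dx.
Differentiate x²·exp(−κ·x) with the product rule; every integrand then reduces to terms xʲ·e^(−2κx) on [0, ∞), with ∫₀^∞ xʲ·e^(−2κx) dx = j!/(2κ)^(j+1).
State is unnormalized: ∫|ψ|² dx = 3.8493, and ∫ψ*·(−ħ² ψ'') dx = 0.66701, so ⟨p²⟩ = 0.66701 / 3.8493.
⟨p²⟩ = 0.17328.

0.173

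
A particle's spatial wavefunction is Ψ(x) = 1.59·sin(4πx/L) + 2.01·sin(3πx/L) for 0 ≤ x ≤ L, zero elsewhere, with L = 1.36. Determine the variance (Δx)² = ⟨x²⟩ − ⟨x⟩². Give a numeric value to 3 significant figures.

0.0765

Compute ⟨x⟩ and ⟨x²⟩ separately, then (Δx)² = ⟨x²⟩ − ⟨x⟩².
On 0 ≤ x ≤ L (j ≠ l): ∫sin²(jπx/L) dx = L/2, ∫sin(jπx/L)·sin(lπx/L) dx = 0; diagonal moments ∫x·sin²(jπx/L) dx = L²/4, ∫x²·sin²(jπx/L) dx = L³·(1/6 − 1/(4j²π²)); cross terms ∫x·sin(jπx/L)·sin(lπx/L) dx = 0 for j + l even and −4jlL²/(π²(j² − l²)²) for j + l odd, ∫x²·sin(jπx/L)·sin(lπx/L) dx = (−1)^(j+l)·4jlL³/(π²(j² − l²)²); higher powers the same way via product-to-sum and parts.
Normalization: ∫|Ψ|² dx = 4.4664.
⟨x⟩ = 0.41728 and ⟨x²⟩ = 0.25058.
(Δx)² = 0.25058 − (0.41728)² = 0.076454.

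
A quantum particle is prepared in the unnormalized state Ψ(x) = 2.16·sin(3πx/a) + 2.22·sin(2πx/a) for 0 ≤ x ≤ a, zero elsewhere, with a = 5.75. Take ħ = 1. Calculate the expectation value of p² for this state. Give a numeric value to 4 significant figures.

p² Ψ = −ħ² d²Ψ/dx²; ⟨p²⟩ = −ħ² ∫ Ψ*·Ψ'' dx / ∫|Ψ|² dx.
d²/dx² sin(jπx/a) = −(jπ/a)²·sin(jπx/a); on 0 ≤ x ≤ a, ∫sin²(jπx/a) dx = a/2 and ∫sin(jπx/a)·sin(lπx/a) dx = 0 for j ≠ l, so only diagonal terms survive in ∫|Ψ|² and ∫Ψ·Ψ″; ∫Ψ·Ψ′ dx = [Ψ²/2] between the walls = 0.
State is unnormalized: ∫|Ψ|² dx = 27.583, and ∫Ψ*·(−ħ² Ψ'') dx = 52.956, so ⟨p²⟩ = 52.956 / 27.583.
⟨p²⟩ = 1.9199.

1.920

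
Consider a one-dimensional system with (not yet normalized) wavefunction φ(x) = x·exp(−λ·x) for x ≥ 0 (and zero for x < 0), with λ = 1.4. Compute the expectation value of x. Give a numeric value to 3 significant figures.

1.07

⟨x⟩ = ∫ x·|φ|² dx / ∫|φ|² dx (integrals over the domain).
Every integrand reduces to terms xʲ·e^(−2λx) on [0, ∞); use ∫₀^∞ xʲ·e^(−2λx) dx = j!/(2λ)^(j+1).
State is unnormalized: ∫|φ|² dx = 0.091108, and ∫φ*·x·φ dx = 0.097616, so ⟨x⟩ = 0.097616 / 0.091108.
⟨x⟩ = 1.0714.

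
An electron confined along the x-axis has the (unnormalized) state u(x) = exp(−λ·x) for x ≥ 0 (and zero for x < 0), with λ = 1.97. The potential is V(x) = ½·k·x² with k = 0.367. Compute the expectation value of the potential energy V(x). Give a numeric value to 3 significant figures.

⟨V⟩ = ∫ V(x)·|u|² dx / ∫|u|² dx.
Every integrand reduces to terms xʲ·e^(−2λx) on [0, ∞); use ∫₀^∞ xʲ·e^(−2λx) dx = j!/(2λ)^(j+1).
State is unnormalized: ∫|u|² dx = 0.25381, and ∫u*·V(x)·u dx = 0.0060004, so ⟨V⟩ = 0.0060004 / 0.25381.
⟨V⟩ = 0.023641.

0.0236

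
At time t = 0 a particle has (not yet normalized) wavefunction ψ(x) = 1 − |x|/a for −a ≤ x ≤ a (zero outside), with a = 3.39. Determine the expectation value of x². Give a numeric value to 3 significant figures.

⟨x²⟩ = ∫ x²·|ψ|² dx / ∫|ψ|² dx (integrals over the domain).
ψ is even, so ∫ over [−a, a] = 2∫₀ᵃ with ψ = 1 − x/a there: ∫₀ᵃ (1 − x/a)² dx = a/3, ∫₀ᵃ x²(1 − x/a)² dx = a³/30, ∫₀ᵃ x⁴(1 − x/a)² dx = a⁵/105.
State is unnormalized: ∫|ψ|² dx = 2.2600, and ∫ψ*·x²·ψ dx = 2.5972, so ⟨x²⟩ = 2.5972 / 2.2600.
⟨x²⟩ = 1.1492.

1.15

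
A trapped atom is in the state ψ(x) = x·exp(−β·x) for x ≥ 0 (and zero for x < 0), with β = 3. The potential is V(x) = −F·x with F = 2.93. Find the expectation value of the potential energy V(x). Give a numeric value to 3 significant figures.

-1.47

⟨V⟩ = ∫ V(x)·|ψ|² dx / ∫|ψ|² dx.
Every integrand reduces to terms xʲ·e^(−2βx) on [0, ∞); use ∫₀^∞ xʲ·e^(−2βx) dx = j!/(2β)^(j+1).
State is unnormalized: ∫|ψ|² dx = 0.0092593, and ∫ψ*·V(x)·ψ dx = -0.013565, so ⟨V⟩ = -0.013565 / 0.0092593.
⟨V⟩ = -1.4650.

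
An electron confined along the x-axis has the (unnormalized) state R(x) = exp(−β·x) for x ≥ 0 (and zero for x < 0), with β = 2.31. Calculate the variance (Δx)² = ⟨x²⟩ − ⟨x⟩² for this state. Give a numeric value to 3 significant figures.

0.0469

Compute ⟨x⟩ and ⟨x²⟩ separately, then (Δx)² = ⟨x²⟩ − ⟨x⟩².
Every integrand reduces to terms xʲ·e^(−2βx) on [0, ∞); use ∫₀^∞ xʲ·e^(−2βx) dx = j!/(2β)^(j+1).
Normalization: ∫|R|² dx = 0.21645.
⟨x⟩ = 0.21645 and ⟨x²⟩ = 0.093701.
(Δx)² = 0.093701 − (0.21645)² = 0.046851.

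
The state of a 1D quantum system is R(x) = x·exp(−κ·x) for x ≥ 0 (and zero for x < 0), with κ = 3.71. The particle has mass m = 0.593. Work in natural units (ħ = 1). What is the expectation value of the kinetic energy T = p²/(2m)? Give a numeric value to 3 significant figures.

11.6

T = −(ħ²/2m) d²/dx², so ⟨T⟩ = −(ħ²/2m) ∫ R*·R'' dx / ∫|R|² dx; with m = 0.593.
Differentiate x·exp(−κ·x) with the product rule; every integrand then reduces to terms xʲ·e^(−2κx) on [0, ∞), with ∫₀^∞ xʲ·e^(−2κx) dx = j!/(2κ)^(j+1).
State is unnormalized: ∫|R|² dx = 0.0048957, and ∫R*·(−ħ²/2m · R'') dx = 0.056817, so ⟨T⟩ = 0.056817 / 0.0048957.
⟨T⟩ = 11.605.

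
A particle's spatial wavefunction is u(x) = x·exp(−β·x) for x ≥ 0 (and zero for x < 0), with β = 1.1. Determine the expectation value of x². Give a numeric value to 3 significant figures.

2.48

⟨x²⟩ = ∫ x²·|u|² dx / ∫|u|² dx (integrals over the domain).
Every integrand reduces to terms xʲ·e^(−2βx) on [0, ∞); use ∫₀^∞ xʲ·e^(−2βx) dx = j!/(2β)^(j+1).
State is unnormalized: ∫|u|² dx = 0.18783, and ∫u*·x²·u dx = 0.46569, so ⟨x²⟩ = 0.46569 / 0.18783.
⟨x²⟩ = 2.4793.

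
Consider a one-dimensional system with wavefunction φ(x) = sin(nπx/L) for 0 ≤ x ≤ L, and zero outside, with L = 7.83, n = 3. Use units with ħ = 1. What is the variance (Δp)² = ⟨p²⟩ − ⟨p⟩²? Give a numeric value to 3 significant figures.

1.45

Compute ⟨p⟩ and ⟨p²⟩ separately; (Δp)² = ⟨p²⟩ − ⟨p⟩².
d/dx sin(nπx/L) = (nπ/L)·cos(nπx/L) and d²/dx² sin(nπx/L) = −(nπ/L)²·sin(nπx/L); on 0 ≤ x ≤ L, ∫sin²(nπx/L) dx = L/2 and ∫sin(nπx/L)·cos(nπx/L) dx = 0.
Normalization: ∫|φ|² dx = 3.9150.
⟨p⟩ = 0.0000 and ⟨p²⟩ = 1.4488.
(Δp)² = 1.4488 − (0.0000)² = 1.4488.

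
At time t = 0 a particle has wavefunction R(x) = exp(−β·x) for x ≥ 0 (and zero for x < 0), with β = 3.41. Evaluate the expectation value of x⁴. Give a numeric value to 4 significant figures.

⟨x⁴⟩ = ∫ x⁴·|R|² dx / ∫|R|² dx (integrals over the domain).
Every integrand reduces to terms xʲ·e^(−2βx) on [0, ∞); use ∫₀^∞ xʲ·e^(−2βx) dx = j!/(2β)^(j+1).
State is unnormalized: ∫|R|² dx = 0.14663, and ∫R*·x⁴·R dx = 0.0016266, so ⟨x⁴⟩ = 0.0016266 / 0.14663.
⟨x⁴⟩ = 0.011094.

0.01109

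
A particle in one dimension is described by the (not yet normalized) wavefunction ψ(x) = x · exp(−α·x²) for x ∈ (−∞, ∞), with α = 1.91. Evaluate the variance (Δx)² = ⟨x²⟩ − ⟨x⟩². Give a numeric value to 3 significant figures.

Compute ⟨x⟩ and ⟨x²⟩ separately, then (Δx)² = ⟨x²⟩ − ⟨x⟩².
Expand each integrand as polynomial × e^(−2αx²) and use ∫x^(2j)·e^(−2αx²) dx = (2j−1)!!/(4α)^j · √(π/(2α)), odd powers → 0; here √(π/(2α)) = 0.90687.
Normalization: ∫|ψ|² dx = 0.11870.
⟨x⟩ = 0.0000 and ⟨x²⟩ = 0.39267.
(Δx)² = 0.39267 − (0.0000)² = 0.39267.

0.393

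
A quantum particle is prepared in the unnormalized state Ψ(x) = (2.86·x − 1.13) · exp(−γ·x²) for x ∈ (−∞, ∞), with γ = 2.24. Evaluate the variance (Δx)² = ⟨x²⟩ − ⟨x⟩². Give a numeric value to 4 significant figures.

0.09614

Compute ⟨x⟩ and ⟨x²⟩ separately, then (Δx)² = ⟨x²⟩ − ⟨x⟩².
Expand each integrand as polynomial × e^(−2γx²) and use ∫x^(2j)·e^(−2γx²) dx = (2j−1)!!/(4γ)^j · √(π/(2γ)), odd powers → 0; here √(π/(2γ)) = 0.83741.
Normalization: ∫|Ψ|² dx = 1.8338.
⟨x⟩ = -0.32943 and ⟨x²⟩ = 0.20466.
(Δx)² = 0.20466 − (-0.32943)² = 0.096139.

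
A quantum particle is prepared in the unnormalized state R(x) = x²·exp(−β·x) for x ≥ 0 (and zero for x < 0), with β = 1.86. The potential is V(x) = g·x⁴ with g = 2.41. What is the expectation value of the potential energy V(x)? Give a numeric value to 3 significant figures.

⟨V⟩ = ∫ V(x)·|R|² dx / ∫|R|² dx.
Every integrand reduces to terms xʲ·e^(−2βx) on [0, ∞); use ∫₀^∞ xʲ·e^(−2βx) dx = j!/(2β)^(j+1).
State is unnormalized: ∫|R|² dx = 0.033690, and ∫R*·V(x)·R dx = 0.71228, so ⟨V⟩ = 0.71228 / 0.033690.
⟨V⟩ = 21.142.

21.1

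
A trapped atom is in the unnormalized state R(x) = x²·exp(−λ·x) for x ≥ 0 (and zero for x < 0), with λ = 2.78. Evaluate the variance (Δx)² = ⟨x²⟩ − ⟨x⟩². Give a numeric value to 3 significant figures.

Compute ⟨x⟩ and ⟨x²⟩ separately, then (Δx)² = ⟨x²⟩ − ⟨x⟩².
Every integrand reduces to terms xʲ·e^(−2λx) on [0, ∞); use ∫₀^∞ xʲ·e^(−2λx) dx = j!/(2λ)^(j+1).
Normalization: ∫|R|² dx = 0.0045169.
⟨x⟩ = 0.89928 and ⟨x²⟩ = 0.97045.
(Δx)² = 0.97045 − (0.89928)² = 0.16174.

0.162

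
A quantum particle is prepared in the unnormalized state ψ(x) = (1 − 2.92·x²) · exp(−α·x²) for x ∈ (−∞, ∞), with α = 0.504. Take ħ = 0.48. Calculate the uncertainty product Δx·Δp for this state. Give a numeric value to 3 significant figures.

1.15

Δx = √(⟨x²⟩−⟨x⟩²), Δp = √(⟨p²⟩−⟨p⟩²).
Expand each integrand as polynomial × e^(−2αx²) and use ∫x^(2j)·e^(−2αx²) dx = (2j−1)!!/(4α)^j · √(π/(2α)), odd powers → 0; here √(π/(2α)) = 1.7654. Differentiate with the product rule, d/dx e^(−αx²) = −2αx·e^(−αx²).
Normalization: ∫|ψ|² dx = 7.7623.
⟨x⟩ = 0.0000, ⟨x²⟩ = 2.6825 ⇒ Δx = 1.6378.
⟨p⟩ = 0.0000, ⟨p²⟩ = 0.49075 ⇒ Δp = 0.70054.
Δx·Δp = 1.1474.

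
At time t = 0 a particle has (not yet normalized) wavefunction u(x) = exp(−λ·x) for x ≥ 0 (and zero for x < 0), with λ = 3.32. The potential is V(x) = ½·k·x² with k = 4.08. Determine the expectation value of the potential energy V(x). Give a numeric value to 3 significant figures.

⟨V⟩ = ∫ V(x)·|u|² dx / ∫|u|² dx.
Every integrand reduces to terms xʲ·e^(−2λx) on [0, ∞); use ∫₀^∞ xʲ·e^(−2λx) dx = j!/(2λ)^(j+1).
State is unnormalized: ∫|u|² dx = 0.15060, and ∫u*·V(x)·u dx = 0.013937, so ⟨V⟩ = 0.013937 / 0.15060.
⟨V⟩ = 0.092539.

0.0925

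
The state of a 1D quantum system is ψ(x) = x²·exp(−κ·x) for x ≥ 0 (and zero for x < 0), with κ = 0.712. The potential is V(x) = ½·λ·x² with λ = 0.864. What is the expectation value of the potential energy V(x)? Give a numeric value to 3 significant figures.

⟨V⟩ = ∫ V(x)·|ψ|² dx / ∫|ψ|² dx.
Every integrand reduces to terms xʲ·e^(−2κx) on [0, ∞); use ∫₀^∞ xʲ·e^(−2κx) dx = j!/(2κ)^(j+1).
State is unnormalized: ∫|ψ|² dx = 4.0988, and ∫ψ*·V(x)·ψ dx = 26.197, so ⟨V⟩ = 26.197 / 4.0988.
⟨V⟩ = 6.3912.

6.39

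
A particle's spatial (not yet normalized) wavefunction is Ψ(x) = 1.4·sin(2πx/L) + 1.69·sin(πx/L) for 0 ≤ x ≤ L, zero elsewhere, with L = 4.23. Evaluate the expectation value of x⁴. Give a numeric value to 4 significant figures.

7.767

⟨x⁴⟩ = ∫ x⁴·|Ψ|² dx / ∫|Ψ|² dx (integrals over the domain).
On 0 ≤ x ≤ L (j ≠ l): ∫sin²(jπx/L) dx = L/2, ∫sin(jπx/L)·sin(lπx/L) dx = 0; diagonal moments ∫x·sin²(jπx/L) dx = L²/4, ∫x²·sin²(jπx/L) dx = L³·(1/6 − 1/(4j²π²)); cross terms ∫x·sin(jπx/L)·sin(lπx/L) dx = 0 for j + l even and −4jlL²/(π²(j² − l²)²) for j + l odd, ∫x²·sin(jπx/L)·sin(lπx/L) dx = (−1)^(j+l)·4jlL³/(π²(j² − l²)²); higher powers the same way via product-to-sum and parts.
State is unnormalized: ∫|Ψ|² dx = 10.186, and ∫Ψ*·x⁴·Ψ dx = 79.111, so ⟨x⁴⟩ = 79.111 / 10.186.
⟨x⁴⟩ = 7.7666.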